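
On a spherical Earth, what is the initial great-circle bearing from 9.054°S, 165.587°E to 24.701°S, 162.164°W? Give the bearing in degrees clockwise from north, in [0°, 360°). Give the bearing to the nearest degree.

121°

Δλ = -162.164 − 165.587 = -327.751°; wrapped into (−180°, 180°]: 32.249°.
θ = atan2( sin Δλ · cos φ₂ , cos φ₁ · sin φ₂ − sin φ₁ · cos φ₂ · cos Δλ )
  = atan2(0.48478, -0.29176) = 121.042° → normalised to [0°, 360°): 121.042°.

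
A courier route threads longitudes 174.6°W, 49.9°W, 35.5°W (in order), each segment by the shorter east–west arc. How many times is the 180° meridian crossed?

0

Leg 1: -174.6° → -49.9°, shortest Δλ = 124.7° (east) — does not cross 180°.
Leg 2: -49.9° → -35.5°, shortest Δλ = 14.4° (east) — does not cross 180°.
Total crossings: 0.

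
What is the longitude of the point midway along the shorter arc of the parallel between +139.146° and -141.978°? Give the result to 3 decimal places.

Signed shortest Δλ from +139.146° to -141.978° is +78.876°.
Midpoint longitude = +139.146° + (+78.876°)/2 = +139.146° + 39.438° = +178.584°.
(The naïve average (+139.146 + -141.978)/2 = -1.416° is on the wrong side of the globe.)

+178.584°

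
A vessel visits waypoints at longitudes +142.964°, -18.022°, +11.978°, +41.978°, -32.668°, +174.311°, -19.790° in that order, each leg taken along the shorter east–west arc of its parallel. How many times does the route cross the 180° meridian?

Leg 1: +142.964° → -18.022°, shortest Δλ = -160.986° (west) — does not cross 180°.
Leg 2: -18.022° → +11.978°, shortest Δλ = 30.0° (east) — does not cross 180°.
Leg 3: +11.978° → +41.978°, shortest Δλ = 30.0° (east) — does not cross 180°.
Leg 4: +41.978° → -32.668°, shortest Δλ = -74.646° (west) — does not cross 180°.
Leg 5: -32.668° → +174.311°, shortest Δλ = -153.021° (west) — crosses 180°.
Leg 6: +174.311° → -19.790°, shortest Δλ = 165.899° (east) — crosses 180°.
Total crossings: 2.

2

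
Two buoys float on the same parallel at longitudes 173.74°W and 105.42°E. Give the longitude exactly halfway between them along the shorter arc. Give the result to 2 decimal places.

145.84°E

Signed shortest Δλ from -173.74° to +105.42° is -80.84°.
Midpoint longitude = -173.74° + (-80.84°)/2 = -173.74° − 40.42° = -214.16°.
Normalise into (−180°, 180°]: +145.84°.
(The naïve average (-173.74 + +105.42)/2 = -34.16° is on the wrong side of the globe.)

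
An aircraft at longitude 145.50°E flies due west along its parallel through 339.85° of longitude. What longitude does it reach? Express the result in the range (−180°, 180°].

165.65°E

Start at +145.50°; shift −339.85° → -194.35°.
-194.35° lies outside (−180°, 180°]; add 360° → +165.65°.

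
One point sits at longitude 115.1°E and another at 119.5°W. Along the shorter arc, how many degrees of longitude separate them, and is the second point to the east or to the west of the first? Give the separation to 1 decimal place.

125.4° east

Raw difference: -119.5 − 115.1 = -234.6°.
Normalise into (−180°, 180°]: -234.6° + 360° = 125.4°.
Positive ⇒ the second point lies to the east; separation 125.4°.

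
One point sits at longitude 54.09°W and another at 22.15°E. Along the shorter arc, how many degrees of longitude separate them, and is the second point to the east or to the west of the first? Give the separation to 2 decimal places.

76.24° east

Raw difference: 22.15 − -54.09 = 76.24°.
Normalise into (−180°, 180°]: 76.24° stays 76.24°.
Positive ⇒ the second point lies to the east; separation 76.24°.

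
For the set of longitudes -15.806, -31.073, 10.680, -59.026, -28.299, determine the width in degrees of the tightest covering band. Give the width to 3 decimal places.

69.706°

Sort the longitudes: -59.026°, -31.073°, -28.299°, -15.806°, +10.680°.
Eastward gaps between consecutive values (wrapping around): 27.953°, 2.774°, 12.493°, 26.486°, 290.294°.
Largest gap = 290.294° ⇒ minimal covering band is its complement: 360° − 290.294° = 69.706°.
Band runs from -59.026° eastward to +10.680°.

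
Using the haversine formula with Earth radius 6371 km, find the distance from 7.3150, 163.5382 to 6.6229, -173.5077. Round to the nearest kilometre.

Δλ = -173.5077 − 163.5382 = -337.0459°; wrapped into (−180°, 180°]: 22.9541°.
Δφ = 6.6229 − 7.3150 = -0.6921°.
a = sin²(Δφ/2) + cos φ₁ · cos φ₂ · sin²(Δλ/2) = 0.039043.
c = 2·atan2(√a, √(1−a)) = 0.39781 rad → d = 6371·c ≈ 2534.42 km.

2534 km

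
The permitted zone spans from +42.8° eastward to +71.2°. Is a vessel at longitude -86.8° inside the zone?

Band width going east from +42.8° to +71.2°: ((71.2 − 42.8) mod 360) = 28.4°.
Offset of -86.8° east of the west edge: ((-86.8 − 42.8) mod 360) = 230.4°.
230.4° > 28.4° ⇒ outside.

No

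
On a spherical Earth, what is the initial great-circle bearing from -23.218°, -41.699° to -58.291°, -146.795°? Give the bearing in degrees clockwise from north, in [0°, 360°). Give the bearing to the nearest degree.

Δλ = -146.795 − -41.699 = -105.096°.
θ = atan2( sin Δλ · cos φ₂ , cos φ₁ · sin φ₂ − sin φ₁ · cos φ₂ · cos Δλ )
  = atan2(-0.50747, -0.83579) = -148.735° → normalised to [0°, 360°): 211.265°.

211°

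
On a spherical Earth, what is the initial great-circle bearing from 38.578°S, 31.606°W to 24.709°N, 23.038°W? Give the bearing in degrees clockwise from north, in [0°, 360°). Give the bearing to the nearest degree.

Δλ = -23.038 − -31.606 = 8.568°.
θ = atan2( sin Δλ · cos φ₂ , cos φ₁ · sin φ₂ − sin φ₁ · cos φ₂ · cos Δλ )
  = atan2(0.13534, 0.88695) = 8.676° → normalised to [0°, 360°): 8.676°.

9°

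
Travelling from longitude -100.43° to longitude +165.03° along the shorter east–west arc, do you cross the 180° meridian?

Naïve |165.03 − -100.43| = 265.46° > 180°, so the shorter arc goes the other way round — across 180°.
Signed shortest Δλ = ((165.03 − -100.43 + 180) mod 360) − 180 = -94.54°.
Going west by 94.54° from -100.43° passes through 180° before reaching +165.03°.

Yes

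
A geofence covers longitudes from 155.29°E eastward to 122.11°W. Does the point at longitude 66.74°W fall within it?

No

Band width going east from +155.29° to -122.11°: ((-122.11 − 155.29) mod 360) = 82.60°.
Offset of -66.74° east of the west edge: ((-66.74 − 155.29) mod 360) = 137.97°.
137.97° > 82.60° ⇒ outside.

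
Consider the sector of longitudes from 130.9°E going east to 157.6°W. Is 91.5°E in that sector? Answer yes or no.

Band width going east from +130.9° to -157.6°: ((-157.6 − 130.9) mod 360) = 71.5°.
Offset of +91.5° east of the west edge: ((91.5 − 130.9) mod 360) = 320.6°.
320.6° > 71.5° ⇒ outside.

No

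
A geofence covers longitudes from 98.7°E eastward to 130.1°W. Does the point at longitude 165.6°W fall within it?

Yes

Band width going east from +98.7° to -130.1°: ((-130.1 − 98.7) mod 360) = 131.2°.
Offset of -165.6° east of the west edge: ((-165.6 − 98.7) mod 360) = 95.7°.
95.7° ≤ 131.2° ⇒ inside.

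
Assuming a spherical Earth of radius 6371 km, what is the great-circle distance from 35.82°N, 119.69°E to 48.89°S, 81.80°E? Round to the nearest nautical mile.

5473 nmi

Δλ = 81.80 − 119.69 = -37.89°.
Δφ = -48.89 − 35.82 = -84.71°.
a = sin²(Δφ/2) + cos φ₁ · cos φ₂ · sin²(Δλ/2) = 0.510097.
c = 2·atan2(√a, √(1−a)) = 1.59099 rad → d = 6371·c ≈ 10136.21 km ≈ 5473.12 nmi.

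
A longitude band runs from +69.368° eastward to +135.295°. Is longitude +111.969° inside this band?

Yes

Band width going east from +69.368° to +135.295°: ((135.295 − 69.368) mod 360) = 65.927°.
Offset of +111.969° east of the west edge: ((111.969 − 69.368) mod 360) = 42.601°.
42.601° ≤ 65.927° ⇒ inside.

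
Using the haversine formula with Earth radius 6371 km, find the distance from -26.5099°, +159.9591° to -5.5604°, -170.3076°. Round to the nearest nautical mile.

Δλ = -170.3076 − 159.9591 = -330.2667°; wrapped into (−180°, 180°]: 29.7333°.
Δφ = -5.5604 − -26.5099 = 20.9495°.
a = sin²(Δφ/2) + cos φ₁ · cos φ₂ · sin²(Δλ/2) = 0.091682.
c = 2·atan2(√a, √(1−a)) = 0.61524 rad → d = 6371·c ≈ 3919.68 km ≈ 2116.46 nmi.

2116 nmi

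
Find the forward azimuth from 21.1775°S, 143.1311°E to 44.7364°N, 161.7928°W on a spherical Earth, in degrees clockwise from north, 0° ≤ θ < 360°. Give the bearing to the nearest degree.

Δλ = -161.7928 − 143.1311 = -304.9239°; wrapped into (−180°, 180°]: 55.0761°.
θ = atan2( sin Δλ · cos φ₂ , cos φ₁ · sin φ₂ − sin φ₁ · cos φ₂ · cos Δλ )
  = atan2(0.58243, 0.80322) = 35.946° → normalised to [0°, 360°): 35.946°.

36°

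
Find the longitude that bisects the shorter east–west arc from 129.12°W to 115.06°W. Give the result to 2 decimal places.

122.09°W

Signed shortest Δλ from -129.12° to -115.06° is +14.06°.
Midpoint longitude = -129.12° + (+14.06°)/2 = -129.12° + 7.03° = -122.09°.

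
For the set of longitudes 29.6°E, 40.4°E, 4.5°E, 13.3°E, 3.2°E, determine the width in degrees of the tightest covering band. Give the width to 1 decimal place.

37.2°

Sort the longitudes: +3.2°, +4.5°, +13.3°, +29.6°, +40.4°.
Eastward gaps between consecutive values (wrapping around): 1.3°, 8.8°, 16.3°, 10.8°, 322.8°.
Largest gap = 322.8° ⇒ minimal covering band is its complement: 360° − 322.8° = 37.2°.
Band runs from +3.2° eastward to +40.4°.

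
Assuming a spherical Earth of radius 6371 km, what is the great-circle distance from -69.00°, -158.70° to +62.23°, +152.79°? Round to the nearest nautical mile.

Δλ = 152.79 − -158.70 = 311.49°; wrapped into (−180°, 180°]: -48.51°.
Δφ = 62.23 − -69.00 = 131.23°.
a = sin²(Δφ/2) + cos φ₁ · cos φ₂ · sin²(Δλ/2) = 0.857719.
c = 2·atan2(√a, √(1−a)) = 2.36805 rad → d = 6371·c ≈ 15086.83 km ≈ 8146.24 nmi.

8146 nmi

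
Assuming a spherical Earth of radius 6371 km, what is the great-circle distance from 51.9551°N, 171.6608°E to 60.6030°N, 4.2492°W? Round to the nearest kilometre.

7494 km

Δλ = -4.2492 − 171.6608 = -175.9100°.
Δφ = 60.6030 − 51.9551 = 8.6479°.
a = sin²(Δφ/2) + cos φ₁ · cos φ₂ · sin²(Δλ/2) = 0.307805.
c = 2·atan2(√a, √(1−a)) = 1.17625 rad → d = 6371·c ≈ 7493.88 km.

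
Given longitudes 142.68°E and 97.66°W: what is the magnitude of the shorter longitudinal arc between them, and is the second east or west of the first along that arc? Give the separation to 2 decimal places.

119.66° east

Raw difference: -97.66 − 142.68 = -240.34°.
Normalise into (−180°, 180°]: -240.34° + 360° = 119.66°.
Positive ⇒ the second point lies to the east; separation 119.66°.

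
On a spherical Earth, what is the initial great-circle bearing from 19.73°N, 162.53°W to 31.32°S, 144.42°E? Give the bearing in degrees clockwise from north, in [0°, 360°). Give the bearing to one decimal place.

225.9°

Δλ = 144.42 − -162.53 = 306.95°; wrapped into (−180°, 180°]: -53.05°.
θ = atan2( sin Δλ · cos φ₂ , cos φ₁ · sin φ₂ − sin φ₁ · cos φ₂ · cos Δλ )
  = atan2(-0.68270, -0.66266) = -134.146° → normalised to [0°, 360°): 225.854°.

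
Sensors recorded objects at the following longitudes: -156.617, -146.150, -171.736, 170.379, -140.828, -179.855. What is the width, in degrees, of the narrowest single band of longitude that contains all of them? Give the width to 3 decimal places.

48.793°

Sort the longitudes: -179.855°, -171.736°, -156.617°, -146.150°, -140.828°, +170.379°.
Eastward gaps between consecutive values (wrapping around): 8.119°, 15.119°, 10.467°, 5.322°, 311.207°, 9.766°.
Largest gap = 311.207° ⇒ minimal covering band is its complement: 360° − 311.207° = 48.793°.
Band runs from +170.379° eastward to -140.828°, crossing the antimeridian.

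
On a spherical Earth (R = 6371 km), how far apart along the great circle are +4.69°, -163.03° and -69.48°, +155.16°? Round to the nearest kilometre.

Δλ = 155.16 − -163.03 = 318.19°; wrapped into (−180°, 180°]: -41.81°.
Δφ = -69.48 − 4.69 = -74.17°.
a = sin²(Δφ/2) + cos φ₁ · cos φ₂ · sin²(Δλ/2) = 0.408089.
c = 2·atan2(√a, √(1−a)) = 1.38592 rad → d = 6371·c ≈ 8829.71 km.

8830 km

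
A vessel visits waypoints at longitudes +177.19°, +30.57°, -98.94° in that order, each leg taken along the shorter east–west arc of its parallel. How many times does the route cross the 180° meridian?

0

Leg 1: +177.19° → +30.57°, shortest Δλ = -146.62° (west) — does not cross 180°.
Leg 2: +30.57° → -98.94°, shortest Δλ = -129.51° (west) — does not cross 180°.
Total crossings: 0.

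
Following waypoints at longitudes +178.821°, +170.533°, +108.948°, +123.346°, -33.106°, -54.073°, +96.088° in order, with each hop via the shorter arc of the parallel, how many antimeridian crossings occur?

Leg 1: +178.821° → +170.533°, shortest Δλ = -8.288° (west) — does not cross 180°.
Leg 2: +170.533° → +108.948°, shortest Δλ = -61.585° (west) — does not cross 180°.
Leg 3: +108.948° → +123.346°, shortest Δλ = 14.398° (east) — does not cross 180°.
Leg 4: +123.346° → -33.106°, shortest Δλ = -156.452° (west) — does not cross 180°.
Leg 5: -33.106° → -54.073°, shortest Δλ = -20.967° (west) — does not cross 180°.
Leg 6: -54.073° → +96.088°, shortest Δλ = 150.161° (east) — does not cross 180°.
Total crossings: 0.

0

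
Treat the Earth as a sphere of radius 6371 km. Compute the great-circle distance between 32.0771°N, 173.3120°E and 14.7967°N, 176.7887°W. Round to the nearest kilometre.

2168 km

Δλ = -176.7887 − 173.3120 = -350.1007°; wrapped into (−180°, 180°]: 9.8993°.
Δφ = 14.7967 − 32.0771 = -17.2804°.
a = sin²(Δφ/2) + cos φ₁ · cos φ₂ · sin²(Δλ/2) = 0.028667.
c = 2·atan2(√a, √(1−a)) = 0.34027 rad → d = 6371·c ≈ 2167.85 km.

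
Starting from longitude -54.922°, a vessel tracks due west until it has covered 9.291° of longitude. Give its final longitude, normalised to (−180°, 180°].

-64.213°

Start at -54.922°; shift −9.291° → -64.213°.
-64.213° already lies in (−180°, 180°].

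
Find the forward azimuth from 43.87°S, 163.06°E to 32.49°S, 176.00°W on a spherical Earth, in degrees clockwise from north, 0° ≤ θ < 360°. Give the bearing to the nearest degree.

Δλ = -176.00 − 163.06 = -339.06°; wrapped into (−180°, 180°]: 20.94°.
θ = atan2( sin Δλ · cos φ₂ , cos φ₁ · sin φ₂ − sin φ₁ · cos φ₂ · cos Δλ )
  = atan2(0.30145, 0.15871) = 62.234° → normalised to [0°, 360°): 62.234°.

62°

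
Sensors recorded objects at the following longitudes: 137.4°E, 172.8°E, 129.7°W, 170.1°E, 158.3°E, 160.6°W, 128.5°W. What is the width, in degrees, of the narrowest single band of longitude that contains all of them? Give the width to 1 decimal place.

94.1°

Sort the longitudes: -160.6°, -129.7°, -128.5°, +137.4°, +158.3°, +170.1°, +172.8°.
Eastward gaps between consecutive values (wrapping around): 30.9°, 1.2°, 265.9°, 20.9°, 11.8°, 2.7°, 26.6°.
Largest gap = 265.9° ⇒ minimal covering band is its complement: 360° − 265.9° = 94.1°.
Band runs from +137.4° eastward to -128.5°, crossing the antimeridian.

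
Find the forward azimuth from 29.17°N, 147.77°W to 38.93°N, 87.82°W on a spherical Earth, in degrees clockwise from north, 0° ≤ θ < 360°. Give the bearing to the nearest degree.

62°

Δλ = -87.82 − -147.77 = 59.95°.
θ = atan2( sin Δλ · cos φ₂ , cos φ₁ · sin φ₂ − sin φ₁ · cos φ₂ · cos Δλ )
  = atan2(0.67335, 0.35881) = 61.948° → normalised to [0°, 360°): 61.948°.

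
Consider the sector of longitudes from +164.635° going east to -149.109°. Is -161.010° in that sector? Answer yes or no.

Yes

Band width going east from +164.635° to -149.109°: ((-149.109 − 164.635) mod 360) = 46.256°.
Offset of -161.010° east of the west edge: ((-161.010 − 164.635) mod 360) = 34.355°.
34.355° ≤ 46.256° ⇒ inside.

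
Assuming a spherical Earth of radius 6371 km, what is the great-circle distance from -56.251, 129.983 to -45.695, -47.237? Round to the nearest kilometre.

Δλ = -47.237 − 129.983 = -177.220°.
Δφ = -45.695 − -56.251 = 10.556°.
a = sin²(Δφ/2) + cos φ₁ · cos φ₂ · sin²(Δλ/2) = 0.396277.
c = 2·atan2(√a, √(1−a)) = 1.36183 rad → d = 6371·c ≈ 8676.23 km.

8676 km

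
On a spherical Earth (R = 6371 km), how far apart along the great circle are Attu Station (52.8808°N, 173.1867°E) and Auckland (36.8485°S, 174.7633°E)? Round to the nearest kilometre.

9979 km

Δλ = 174.7633 − 173.1867 = 1.5766°.
Δφ = -36.8485 − 52.8808 = -89.7293°.
a = sin²(Δφ/2) + cos φ₁ · cos φ₂ · sin²(Δλ/2) = 0.497729.
c = 2·atan2(√a, √(1−a)) = 1.56625 rad → d = 6371·c ≈ 9978.61 km.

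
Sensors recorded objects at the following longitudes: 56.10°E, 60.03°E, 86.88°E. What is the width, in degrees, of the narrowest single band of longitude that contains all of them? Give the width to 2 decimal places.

Sort the longitudes: +56.10°, +60.03°, +86.88°.
Eastward gaps between consecutive values (wrapping around): 3.93°, 26.85°, 329.22°.
Largest gap = 329.22° ⇒ minimal covering band is its complement: 360° − 329.22° = 30.78°.
Band runs from +56.10° eastward to +86.88°.

30.78°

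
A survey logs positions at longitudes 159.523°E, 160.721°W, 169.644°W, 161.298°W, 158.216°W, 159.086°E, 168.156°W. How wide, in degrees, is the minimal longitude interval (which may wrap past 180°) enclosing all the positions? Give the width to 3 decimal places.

Sort the longitudes: -169.644°, -168.156°, -161.298°, -160.721°, -158.216°, +159.086°, +159.523°.
Eastward gaps between consecutive values (wrapping around): 1.488°, 6.858°, 0.577°, 2.505°, 317.302°, 0.437°, 30.833°.
Largest gap = 317.302° ⇒ minimal covering band is its complement: 360° − 317.302° = 42.698°.
Band runs from +159.086° eastward to -158.216°, crossing the antimeridian.

42.698°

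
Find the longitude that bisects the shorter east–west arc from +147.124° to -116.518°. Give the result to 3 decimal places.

Signed shortest Δλ from +147.124° to -116.518° is +96.358°.
Midpoint longitude = +147.124° + (+96.358°)/2 = +147.124° + 48.179° = +195.303°.
Normalise into (−180°, 180°]: -164.697°.
(The naïve average (+147.124 + -116.518)/2 = 15.303° is on the wrong side of the globe.)

-164.697°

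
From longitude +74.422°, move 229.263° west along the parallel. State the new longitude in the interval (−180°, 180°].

Start at +74.422°; shift −229.263° → -154.841°.
-154.841° already lies in (−180°, 180°].

-154.841°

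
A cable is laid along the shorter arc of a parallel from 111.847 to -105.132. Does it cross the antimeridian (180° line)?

Yes

Naïve |-105.132 − 111.847| = 216.979° > 180°, so the shorter arc goes the other way round — across 180°.
Signed shortest Δλ = ((-105.132 − 111.847 + 180) mod 360) − 180 = 143.021°.
Going east by 143.021° from +111.847° passes through 180° before reaching -105.132°.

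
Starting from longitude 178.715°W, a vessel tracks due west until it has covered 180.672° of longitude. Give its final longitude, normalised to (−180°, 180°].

0.613°E

Start at -178.715°; shift −180.672° → -359.387°.
-359.387° lies outside (−180°, 180°]; add 360° → +0.613°.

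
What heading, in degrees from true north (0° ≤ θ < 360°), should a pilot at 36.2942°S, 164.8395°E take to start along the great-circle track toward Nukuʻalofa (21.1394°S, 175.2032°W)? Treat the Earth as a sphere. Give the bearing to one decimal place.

Δλ = -175.2032 − 164.8395 = -340.0427°; wrapped into (−180°, 180°]: 19.9573°.
θ = atan2( sin Δλ · cos φ₂ , cos φ₁ · sin φ₂ − sin φ₁ · cos φ₂ · cos Δλ )
  = atan2(0.31835, 0.22827) = 54.358° → normalised to [0°, 360°): 54.358°.

54.4°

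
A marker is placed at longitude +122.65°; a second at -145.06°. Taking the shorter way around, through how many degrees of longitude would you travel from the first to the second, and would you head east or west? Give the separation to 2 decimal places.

Raw difference: -145.06 − 122.65 = -267.71°.
Normalise into (−180°, 180°]: -267.71° + 360° = 92.29°.
Positive ⇒ the second point lies to the east; separation 92.29°.

92.29° east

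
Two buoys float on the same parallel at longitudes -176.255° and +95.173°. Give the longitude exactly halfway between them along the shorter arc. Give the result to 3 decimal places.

+139.459°

Signed shortest Δλ from -176.255° to +95.173° is -88.572°.
Midpoint longitude = -176.255° + (-88.572°)/2 = -176.255° − 44.286° = -220.541°.
Normalise into (−180°, 180°]: +139.459°.
(The naïve average (-176.255 + +95.173)/2 = -40.541° is on the wrong side of the globe.)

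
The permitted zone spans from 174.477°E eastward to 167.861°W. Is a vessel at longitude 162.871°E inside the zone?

No

Band width going east from +174.477° to -167.861°: ((-167.861 − 174.477) mod 360) = 17.662°.
Offset of +162.871° east of the west edge: ((162.871 − 174.477) mod 360) = 348.394°.
348.394° > 17.662° ⇒ outside.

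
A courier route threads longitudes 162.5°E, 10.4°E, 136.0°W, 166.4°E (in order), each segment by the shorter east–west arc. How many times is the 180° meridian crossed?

Leg 1: +162.5° → +10.4°, shortest Δλ = -152.1° (west) — does not cross 180°.
Leg 2: +10.4° → -136.0°, shortest Δλ = -146.4° (west) — does not cross 180°.
Leg 3: -136.0° → +166.4°, shortest Δλ = -57.6° (west) — crosses 180°.
Total crossings: 1.

1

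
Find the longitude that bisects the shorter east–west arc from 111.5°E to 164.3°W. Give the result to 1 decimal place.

Signed shortest Δλ from +111.5° to -164.3° is +84.2°.
Midpoint longitude = +111.5° + (+84.2°)/2 = +111.5° + 42.1° = +153.6°.
(The naïve average (+111.5 + -164.3)/2 = -26.4° is on the wrong side of the globe.)

153.6°E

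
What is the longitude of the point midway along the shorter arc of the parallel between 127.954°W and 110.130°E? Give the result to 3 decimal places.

Signed shortest Δλ from -127.954° to +110.130° is -121.916°.
Midpoint longitude = -127.954° + (-121.916°)/2 = -127.954° − 60.958° = -188.912°.
Normalise into (−180°, 180°]: +171.088°.
(The naïve average (-127.954 + +110.130)/2 = -8.912° is on the wrong side of the globe.)

171.088°E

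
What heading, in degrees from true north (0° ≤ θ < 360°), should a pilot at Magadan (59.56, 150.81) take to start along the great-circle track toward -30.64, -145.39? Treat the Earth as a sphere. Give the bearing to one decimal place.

Δλ = -145.39 − 150.81 = -296.20°; wrapped into (−180°, 180°]: 63.80°.
θ = atan2( sin Δλ · cos φ₂ , cos φ₁ · sin φ₂ − sin φ₁ · cos φ₂ · cos Δλ )
  = atan2(0.77199, -0.58571) = 127.188° → normalised to [0°, 360°): 127.188°.

127.2°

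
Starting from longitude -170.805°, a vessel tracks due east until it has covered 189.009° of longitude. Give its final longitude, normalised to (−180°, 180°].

Start at -170.805°; shift +189.009° → +18.204°.
+18.204° already lies in (−180°, 180°].

+18.204°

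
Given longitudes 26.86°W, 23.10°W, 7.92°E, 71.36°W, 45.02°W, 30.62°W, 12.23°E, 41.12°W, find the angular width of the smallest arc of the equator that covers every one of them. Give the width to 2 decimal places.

Sort the longitudes: -71.36°, -45.02°, -41.12°, -30.62°, -26.86°, -23.10°, +7.92°, +12.23°.
Eastward gaps between consecutive values (wrapping around): 26.34°, 3.90°, 10.50°, 3.76°, 3.76°, 31.02°, 4.31°, 276.41°.
Largest gap = 276.41° ⇒ minimal covering band is its complement: 360° − 276.41° = 83.59°.
Band runs from -71.36° eastward to +12.23°.

83.59°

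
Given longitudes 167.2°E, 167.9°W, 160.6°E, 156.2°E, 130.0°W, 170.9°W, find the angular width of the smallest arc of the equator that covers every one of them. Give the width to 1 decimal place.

73.8°

Sort the longitudes: -170.9°, -167.9°, -130.0°, +156.2°, +160.6°, +167.2°.
Eastward gaps between consecutive values (wrapping around): 3.0°, 37.9°, 286.2°, 4.4°, 6.6°, 21.9°.
Largest gap = 286.2° ⇒ minimal covering band is its complement: 360° − 286.2° = 73.8°.
Band runs from +156.2° eastward to -130.0°, crossing the antimeridian.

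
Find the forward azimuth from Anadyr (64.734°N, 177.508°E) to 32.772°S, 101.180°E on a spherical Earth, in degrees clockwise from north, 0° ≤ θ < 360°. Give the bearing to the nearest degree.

243°

Δλ = 101.180 − 177.508 = -76.328°.
θ = atan2( sin Δλ · cos φ₂ , cos φ₁ · sin φ₂ − sin φ₁ · cos φ₂ · cos Δλ )
  = atan2(-0.81701, -0.41077) = -116.692° → normalised to [0°, 360°): 243.308°.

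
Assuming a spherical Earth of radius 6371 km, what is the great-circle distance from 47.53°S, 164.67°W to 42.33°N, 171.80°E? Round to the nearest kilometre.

10256 km

Δλ = 171.80 − -164.67 = 336.47°; wrapped into (−180°, 180°]: -23.53°.
Δφ = 42.33 − -47.53 = 89.86°.
a = sin²(Δφ/2) + cos φ₁ · cos φ₂ · sin²(Δλ/2) = 0.519531.
c = 2·atan2(√a, √(1−a)) = 1.60987 rad → d = 6371·c ≈ 10256.47 km.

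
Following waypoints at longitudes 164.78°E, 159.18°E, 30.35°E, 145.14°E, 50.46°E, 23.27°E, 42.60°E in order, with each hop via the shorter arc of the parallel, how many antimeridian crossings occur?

0

Leg 1: +164.78° → +159.18°, shortest Δλ = -5.6° (west) — does not cross 180°.
Leg 2: +159.18° → +30.35°, shortest Δλ = -128.83° (west) — does not cross 180°.
Leg 3: +30.35° → +145.14°, shortest Δλ = 114.79° (east) — does not cross 180°.
Leg 4: +145.14° → +50.46°, shortest Δλ = -94.68° (west) — does not cross 180°.
Leg 5: +50.46° → +23.27°, shortest Δλ = -27.19° (west) — does not cross 180°.
Leg 6: +23.27° → +42.60°, shortest Δλ = 19.33° (east) — does not cross 180°.
Total crossings: 0.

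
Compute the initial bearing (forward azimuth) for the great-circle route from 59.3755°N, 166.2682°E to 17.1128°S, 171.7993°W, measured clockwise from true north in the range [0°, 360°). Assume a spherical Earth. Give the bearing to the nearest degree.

159°

Δλ = -171.7993 − 166.2682 = -338.0675°; wrapped into (−180°, 180°]: 21.9325°.
θ = atan2( sin Δλ · cos φ₂ , cos φ₁ · sin φ₂ − sin φ₁ · cos φ₂ · cos Δλ )
  = atan2(0.35698, -0.91280) = 158.641° → normalised to [0°, 360°): 158.641°.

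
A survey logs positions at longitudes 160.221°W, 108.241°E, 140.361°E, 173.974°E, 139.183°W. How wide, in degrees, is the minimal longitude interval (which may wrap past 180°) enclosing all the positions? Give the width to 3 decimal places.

112.576°

Sort the longitudes: -160.221°, -139.183°, +108.241°, +140.361°, +173.974°.
Eastward gaps between consecutive values (wrapping around): 21.038°, 247.424°, 32.120°, 33.613°, 25.805°.
Largest gap = 247.424° ⇒ minimal covering band is its complement: 360° − 247.424° = 112.576°.
Band runs from +108.241° eastward to -139.183°, crossing the antimeridian.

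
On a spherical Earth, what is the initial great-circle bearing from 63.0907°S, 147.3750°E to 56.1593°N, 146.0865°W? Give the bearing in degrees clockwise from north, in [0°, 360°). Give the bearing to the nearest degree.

Δλ = -146.0865 − 147.3750 = -293.4615°; wrapped into (−180°, 180°]: 66.5385°.
θ = atan2( sin Δλ · cos φ₂ , cos φ₁ · sin φ₂ − sin φ₁ · cos φ₂ · cos Δλ )
  = atan2(0.51085, 0.57362) = 41.687° → normalised to [0°, 360°): 41.687°.

42°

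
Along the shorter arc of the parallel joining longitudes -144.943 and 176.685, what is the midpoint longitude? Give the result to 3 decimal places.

Signed shortest Δλ from -144.943° to +176.685° is -38.372°.
Midpoint longitude = -144.943° + (-38.372°)/2 = -144.943° − 19.186° = -164.129°.
(The naïve average (-144.943 + +176.685)/2 = 15.871° is on the wrong side of the globe.)

-164.129°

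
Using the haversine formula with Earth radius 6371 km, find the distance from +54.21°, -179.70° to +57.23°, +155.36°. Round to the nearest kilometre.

Δλ = 155.36 − -179.70 = 335.06°; wrapped into (−180°, 180°]: -24.94°.
Δφ = 57.23 − 54.21 = 3.02°.
a = sin²(Δφ/2) + cos φ₁ · cos φ₂ · sin²(Δλ/2) = 0.015453.
c = 2·atan2(√a, √(1−a)) = 0.24927 rad → d = 6371·c ≈ 1588.08 km.

1588 km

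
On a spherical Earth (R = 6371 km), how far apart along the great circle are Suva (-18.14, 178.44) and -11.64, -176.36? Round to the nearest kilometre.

Δλ = -176.36 − 178.44 = -354.80°; wrapped into (−180°, 180°]: 5.20°.
Δφ = -11.64 − -18.14 = 6.50°.
a = sin²(Δφ/2) + cos φ₁ · cos φ₂ · sin²(Δλ/2) = 0.005129.
c = 2·atan2(√a, √(1−a)) = 0.14336 rad → d = 6371·c ≈ 913.36 km.

913 km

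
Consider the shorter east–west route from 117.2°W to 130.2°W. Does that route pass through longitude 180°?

Signed shortest Δλ = ((-130.2 − -117.2 + 180) mod 360) − 180 = -13.0°.
Going west by 13.0° from -117.2° reaches -130.2° without touching 180°.

No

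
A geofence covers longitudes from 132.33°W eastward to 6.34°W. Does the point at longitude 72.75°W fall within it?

Band width going east from -132.33° to -6.34°: ((-6.34 − -132.33) mod 360) = 125.99°.
Offset of -72.75° east of the west edge: ((-72.75 − -132.33) mod 360) = 59.58°.
59.58° ≤ 125.99° ⇒ inside.

Yes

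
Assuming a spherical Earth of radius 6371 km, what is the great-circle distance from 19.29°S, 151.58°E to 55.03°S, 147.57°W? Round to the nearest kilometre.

6417 km

Δλ = -147.57 − 151.58 = -299.15°; wrapped into (−180°, 180°]: 60.85°.
Δφ = -55.03 − -19.29 = -35.74°.
a = sin²(Δφ/2) + cos φ₁ · cos φ₂ · sin²(Δλ/2) = 0.232894.
c = 2·atan2(√a, √(1−a)) = 1.00722 rad → d = 6371·c ≈ 6417.01 km.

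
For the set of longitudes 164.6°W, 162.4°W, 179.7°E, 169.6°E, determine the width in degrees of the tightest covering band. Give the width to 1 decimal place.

Sort the longitudes: -164.6°, -162.4°, +169.6°, +179.7°.
Eastward gaps between consecutive values (wrapping around): 2.2°, 332.0°, 10.1°, 15.7°.
Largest gap = 332.0° ⇒ minimal covering band is its complement: 360° − 332.0° = 28.0°.
Band runs from +169.6° eastward to -162.4°, crossing the antimeridian.

28.0°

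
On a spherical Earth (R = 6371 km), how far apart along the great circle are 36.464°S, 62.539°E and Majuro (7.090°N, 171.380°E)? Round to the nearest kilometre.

12157 km

Δλ = 171.380 − 62.539 = 108.841°.
Δφ = 7.090 − -36.464 = 43.554°.
a = sin²(Δφ/2) + cos φ₁ · cos φ₂ · sin²(Δλ/2) = 0.665545.
c = 2·atan2(√a, √(1−a)) = 1.90826 rad → d = 6371·c ≈ 12157.49 km.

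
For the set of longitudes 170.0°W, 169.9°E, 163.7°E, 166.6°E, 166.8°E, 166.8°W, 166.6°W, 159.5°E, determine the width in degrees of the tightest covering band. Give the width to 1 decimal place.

Sort the longitudes: -170.0°, -166.8°, -166.6°, +159.5°, +163.7°, +166.6°, +166.8°, +169.9°.
Eastward gaps between consecutive values (wrapping around): 3.2°, 0.2°, 326.1°, 4.2°, 2.9°, 0.2°, 3.1°, 20.1°.
Largest gap = 326.1° ⇒ minimal covering band is its complement: 360° − 326.1° = 33.9°.
Band runs from +159.5° eastward to -166.6°, crossing the antimeridian.

33.9°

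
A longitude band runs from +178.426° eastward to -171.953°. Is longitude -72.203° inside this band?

No

Band width going east from +178.426° to -171.953°: ((-171.953 − 178.426) mod 360) = 9.621°.
Offset of -72.203° east of the west edge: ((-72.203 − 178.426) mod 360) = 109.371°.
109.371° > 9.621° ⇒ outside.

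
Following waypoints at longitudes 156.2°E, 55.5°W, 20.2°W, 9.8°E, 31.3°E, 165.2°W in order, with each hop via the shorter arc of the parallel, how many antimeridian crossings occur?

2

Leg 1: +156.2° → -55.5°, shortest Δλ = 148.3° (east) — crosses 180°.
Leg 2: -55.5° → -20.2°, shortest Δλ = 35.3° (east) — does not cross 180°.
Leg 3: -20.2° → +9.8°, shortest Δλ = 30.0° (east) — does not cross 180°.
Leg 4: +9.8° → +31.3°, shortest Δλ = 21.5° (east) — does not cross 180°.
Leg 5: +31.3° → -165.2°, shortest Δλ = 163.5° (east) — crosses 180°.
Total crossings: 2.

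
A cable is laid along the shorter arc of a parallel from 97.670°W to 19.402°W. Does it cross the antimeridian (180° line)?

Signed shortest Δλ = ((-19.402 − -97.670 + 180) mod 360) − 180 = 78.268°.
Going east by 78.268° from -97.670° reaches -19.402° without touching 180°.

No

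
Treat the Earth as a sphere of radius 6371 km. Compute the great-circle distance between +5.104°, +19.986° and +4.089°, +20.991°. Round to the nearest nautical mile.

Δλ = 20.991 − 19.986 = 1.005°.
Δφ = 4.089 − 5.104 = -1.015°.
a = sin²(Δφ/2) + cos φ₁ · cos φ₂ · sin²(Δλ/2) = 0.000155.
c = 2·atan2(√a, √(1−a)) = 0.02489 rad → d = 6371·c ≈ 158.57 km ≈ 85.62 nmi.

86 nmi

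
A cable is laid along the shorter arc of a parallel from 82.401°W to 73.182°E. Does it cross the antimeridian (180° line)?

No

Signed shortest Δλ = ((73.182 − -82.401 + 180) mod 360) − 180 = 155.583°.
Going east by 155.583° from -82.401° reaches +73.182° without touching 180°.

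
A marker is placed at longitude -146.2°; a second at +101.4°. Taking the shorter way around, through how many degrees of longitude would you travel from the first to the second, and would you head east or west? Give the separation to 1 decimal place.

112.4° west

Raw difference: 101.4 − -146.2 = 247.6°.
Normalise into (−180°, 180°]: 247.6° − 360° = -112.4°.
Negative ⇒ the second point lies to the west; separation 112.4°.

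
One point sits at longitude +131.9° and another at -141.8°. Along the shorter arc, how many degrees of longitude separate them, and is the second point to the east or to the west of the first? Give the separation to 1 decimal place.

Raw difference: -141.8 − 131.9 = -273.7°.
Normalise into (−180°, 180°]: -273.7° + 360° = 86.3°.
Positive ⇒ the second point lies to the east; separation 86.3°.

86.3° east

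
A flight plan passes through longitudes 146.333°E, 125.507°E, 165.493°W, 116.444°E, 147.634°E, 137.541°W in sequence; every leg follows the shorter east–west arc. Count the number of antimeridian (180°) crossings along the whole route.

3

Leg 1: +146.333° → +125.507°, shortest Δλ = -20.826° (west) — does not cross 180°.
Leg 2: +125.507° → -165.493°, shortest Δλ = 69.0° (east) — crosses 180°.
Leg 3: -165.493° → +116.444°, shortest Δλ = -78.063° (west) — crosses 180°.
Leg 4: +116.444° → +147.634°, shortest Δλ = 31.19° (east) — does not cross 180°.
Leg 5: +147.634° → -137.541°, shortest Δλ = 74.825° (east) — crosses 180°.
Total crossings: 3.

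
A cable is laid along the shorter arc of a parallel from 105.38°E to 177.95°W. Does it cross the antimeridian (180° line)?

Naïve |-177.95 − 105.38| = 283.33° > 180°, so the shorter arc goes the other way round — across 180°.
Signed shortest Δλ = ((-177.95 − 105.38 + 180) mod 360) − 180 = 76.67°.
Going east by 76.67° from +105.38° passes through 180° before reaching -177.95°.

Yes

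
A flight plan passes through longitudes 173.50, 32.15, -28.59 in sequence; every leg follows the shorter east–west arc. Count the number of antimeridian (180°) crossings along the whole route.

0

Leg 1: +173.50° → +32.15°, shortest Δλ = -141.35° (west) — does not cross 180°.
Leg 2: +32.15° → -28.59°, shortest Δλ = -60.74° (west) — does not cross 180°.
Total crossings: 0.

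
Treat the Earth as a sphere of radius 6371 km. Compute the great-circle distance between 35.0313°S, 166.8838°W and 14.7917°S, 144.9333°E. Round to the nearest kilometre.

Δλ = 144.9333 − -166.8838 = 311.8171°; wrapped into (−180°, 180°]: -48.1829°.
Δφ = -14.7917 − -35.0313 = 20.2396°.
a = sin²(Δφ/2) + cos φ₁ · cos φ₂ · sin²(Δλ/2) = 0.162788.
c = 2·atan2(√a, √(1−a)) = 0.83061 rad → d = 6371·c ≈ 5291.84 km.

5292 km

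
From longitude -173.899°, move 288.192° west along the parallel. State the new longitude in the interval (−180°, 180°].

-102.091°

Start at -173.899°; shift −288.192° → -462.091°.
-462.091° lies outside (−180°, 180°]; add 360° → -102.091°.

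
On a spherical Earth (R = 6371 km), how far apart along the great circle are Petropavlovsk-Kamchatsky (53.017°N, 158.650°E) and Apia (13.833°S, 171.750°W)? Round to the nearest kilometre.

7953 km

Δλ = -171.750 − 158.650 = -330.400°; wrapped into (−180°, 180°]: 29.600°.
Δφ = -13.833 − 53.017 = -66.850°.
a = sin²(Δφ/2) + cos φ₁ · cos φ₂ · sin²(Δλ/2) = 0.341546.
c = 2·atan2(√a, √(1−a)) = 1.24833 rad → d = 6371·c ≈ 7953.10 km.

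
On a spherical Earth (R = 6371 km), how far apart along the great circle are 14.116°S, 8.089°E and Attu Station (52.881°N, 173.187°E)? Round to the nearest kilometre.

15508 km

Δλ = 173.187 − 8.089 = 165.098°.
Δφ = 52.881 − -14.116 = 66.997°.
a = sin²(Δφ/2) + cos φ₁ · cos φ₂ · sin²(Δλ/2) = 0.880018.
c = 2·atan2(√a, √(1−a)) = 2.43417 rad → d = 6371·c ≈ 15508.07 km.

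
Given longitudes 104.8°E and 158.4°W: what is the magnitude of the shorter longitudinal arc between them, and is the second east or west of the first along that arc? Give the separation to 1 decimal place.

Raw difference: -158.4 − 104.8 = -263.2°.
Normalise into (−180°, 180°]: -263.2° + 360° = 96.8°.
Positive ⇒ the second point lies to the east; separation 96.8°.

96.8° east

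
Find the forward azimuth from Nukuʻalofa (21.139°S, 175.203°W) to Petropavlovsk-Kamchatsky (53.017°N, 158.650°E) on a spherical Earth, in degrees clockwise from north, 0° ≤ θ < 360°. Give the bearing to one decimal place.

344.2°

Δλ = 158.650 − -175.203 = 333.853°; wrapped into (−180°, 180°]: -26.147°.
θ = atan2( sin Δλ · cos φ₂ , cos φ₁ · sin φ₂ − sin φ₁ · cos φ₂ · cos Δλ )
  = atan2(-0.26510, 0.93981) = -15.753° → normalised to [0°, 360°): 344.247°.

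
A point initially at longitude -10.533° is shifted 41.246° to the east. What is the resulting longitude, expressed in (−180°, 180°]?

Start at -10.533°; shift +41.246° → +30.713°.
+30.713° already lies in (−180°, 180°].

+30.713°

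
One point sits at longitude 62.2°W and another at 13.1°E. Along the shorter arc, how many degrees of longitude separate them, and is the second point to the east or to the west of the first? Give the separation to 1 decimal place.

75.3° east

Raw difference: 13.1 − -62.2 = 75.3°.
Normalise into (−180°, 180°]: 75.3° stays 75.3°.
Positive ⇒ the second point lies to the east; separation 75.3°.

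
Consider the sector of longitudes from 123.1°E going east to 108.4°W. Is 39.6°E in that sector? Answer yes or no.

Band width going east from +123.1° to -108.4°: ((-108.4 − 123.1) mod 360) = 128.5°.
Offset of +39.6° east of the west edge: ((39.6 − 123.1) mod 360) = 276.5°.
276.5° > 128.5° ⇒ outside.

No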